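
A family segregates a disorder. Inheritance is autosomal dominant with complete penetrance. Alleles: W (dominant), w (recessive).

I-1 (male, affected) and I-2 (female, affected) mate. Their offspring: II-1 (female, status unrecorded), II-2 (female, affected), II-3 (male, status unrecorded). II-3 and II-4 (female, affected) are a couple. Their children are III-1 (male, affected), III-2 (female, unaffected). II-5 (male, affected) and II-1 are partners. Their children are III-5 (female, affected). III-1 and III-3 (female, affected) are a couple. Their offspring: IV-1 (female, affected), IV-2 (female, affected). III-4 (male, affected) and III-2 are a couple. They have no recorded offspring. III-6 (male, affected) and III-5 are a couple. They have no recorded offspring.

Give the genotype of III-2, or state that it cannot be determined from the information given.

ww

III-2 is unaffected, so III-2 is ww.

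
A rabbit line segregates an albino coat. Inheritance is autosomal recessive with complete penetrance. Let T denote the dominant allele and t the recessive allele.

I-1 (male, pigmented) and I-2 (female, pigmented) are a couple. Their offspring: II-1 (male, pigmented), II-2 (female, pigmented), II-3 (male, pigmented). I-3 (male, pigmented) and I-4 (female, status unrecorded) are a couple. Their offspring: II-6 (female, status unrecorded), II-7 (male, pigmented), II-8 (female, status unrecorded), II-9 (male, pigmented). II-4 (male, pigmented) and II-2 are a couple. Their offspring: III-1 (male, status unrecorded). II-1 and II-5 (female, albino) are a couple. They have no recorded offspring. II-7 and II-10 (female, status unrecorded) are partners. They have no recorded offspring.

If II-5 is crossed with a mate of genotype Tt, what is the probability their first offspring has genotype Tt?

1/2

II-5 is albino, so II-5 is tt.
The cross gives 1/2 Tt : 1/2 tt, so P(offspring has genotype Tt) = 1/2.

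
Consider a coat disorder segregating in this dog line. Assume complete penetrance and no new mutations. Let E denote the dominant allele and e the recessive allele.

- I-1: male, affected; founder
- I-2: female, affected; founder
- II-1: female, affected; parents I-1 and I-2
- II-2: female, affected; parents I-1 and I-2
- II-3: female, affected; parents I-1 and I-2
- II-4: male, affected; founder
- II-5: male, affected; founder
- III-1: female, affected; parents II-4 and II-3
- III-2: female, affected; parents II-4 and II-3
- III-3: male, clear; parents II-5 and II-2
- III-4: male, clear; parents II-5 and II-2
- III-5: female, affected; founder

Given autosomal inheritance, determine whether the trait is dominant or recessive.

dominant

II-5 and II-2 are both affected yet have a clear child III-3. Under a recessive model two affected parents are homozygous and every child would be affected, so the trait cannot be recessive.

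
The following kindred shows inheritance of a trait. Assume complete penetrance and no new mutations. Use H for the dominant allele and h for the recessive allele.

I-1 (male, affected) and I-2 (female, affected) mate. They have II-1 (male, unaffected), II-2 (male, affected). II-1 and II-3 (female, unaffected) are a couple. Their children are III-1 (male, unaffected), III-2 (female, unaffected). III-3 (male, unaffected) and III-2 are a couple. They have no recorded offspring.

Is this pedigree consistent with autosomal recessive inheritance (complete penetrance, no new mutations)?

No

Under autosomal recessive, II-1 (unaffected, male) cannot arise from I-1 (affected) × I-2 (affected).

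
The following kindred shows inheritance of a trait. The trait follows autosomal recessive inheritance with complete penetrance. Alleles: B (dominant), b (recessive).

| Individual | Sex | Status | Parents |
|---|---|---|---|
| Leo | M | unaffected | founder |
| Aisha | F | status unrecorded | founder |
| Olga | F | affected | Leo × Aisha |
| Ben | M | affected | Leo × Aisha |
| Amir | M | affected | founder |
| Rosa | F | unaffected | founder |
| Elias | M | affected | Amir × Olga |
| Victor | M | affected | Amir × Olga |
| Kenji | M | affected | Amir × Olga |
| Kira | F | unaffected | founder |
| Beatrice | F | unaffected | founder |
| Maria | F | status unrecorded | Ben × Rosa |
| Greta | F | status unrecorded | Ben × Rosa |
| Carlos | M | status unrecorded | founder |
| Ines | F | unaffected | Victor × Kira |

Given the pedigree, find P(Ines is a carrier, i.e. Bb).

Ines is unaffected so carries B and received b from Victor (bb), so Ines is Bb, giving P(Bb) = 1.

1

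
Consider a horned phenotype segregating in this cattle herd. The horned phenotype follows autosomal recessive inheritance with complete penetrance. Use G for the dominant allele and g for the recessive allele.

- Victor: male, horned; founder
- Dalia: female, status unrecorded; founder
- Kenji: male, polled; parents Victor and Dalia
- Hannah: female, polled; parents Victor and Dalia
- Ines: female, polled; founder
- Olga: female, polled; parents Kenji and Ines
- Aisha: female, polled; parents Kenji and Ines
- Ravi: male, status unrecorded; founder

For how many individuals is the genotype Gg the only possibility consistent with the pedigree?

2

Obligate heterozygotes: Kenji is polled so carries G and received g from Victor (gg), so Kenji is Gg; Hannah is polled so carries G and received g from Victor (gg), so Hannah is Gg.
Every other individual is either homozygous by phenotype or has at least one consistent homozygous assignment, so the count is 2.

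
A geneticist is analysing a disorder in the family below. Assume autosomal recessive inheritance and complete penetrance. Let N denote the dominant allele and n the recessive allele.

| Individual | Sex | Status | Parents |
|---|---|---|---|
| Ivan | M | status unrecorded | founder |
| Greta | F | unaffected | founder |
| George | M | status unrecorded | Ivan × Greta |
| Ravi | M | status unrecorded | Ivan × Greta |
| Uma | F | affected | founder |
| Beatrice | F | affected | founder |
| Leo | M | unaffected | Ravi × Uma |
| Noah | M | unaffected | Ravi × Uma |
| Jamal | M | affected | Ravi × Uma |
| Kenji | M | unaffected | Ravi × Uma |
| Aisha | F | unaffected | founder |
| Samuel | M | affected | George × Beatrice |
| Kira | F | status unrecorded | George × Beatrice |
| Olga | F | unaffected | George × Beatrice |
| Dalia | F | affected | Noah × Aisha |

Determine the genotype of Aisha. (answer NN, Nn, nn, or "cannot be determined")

From phenotype alone, Aisha is NN or Nn.
Aisha is unaffected so carries N and passed n to Dalia (nn), so Aisha is Nn.

Nn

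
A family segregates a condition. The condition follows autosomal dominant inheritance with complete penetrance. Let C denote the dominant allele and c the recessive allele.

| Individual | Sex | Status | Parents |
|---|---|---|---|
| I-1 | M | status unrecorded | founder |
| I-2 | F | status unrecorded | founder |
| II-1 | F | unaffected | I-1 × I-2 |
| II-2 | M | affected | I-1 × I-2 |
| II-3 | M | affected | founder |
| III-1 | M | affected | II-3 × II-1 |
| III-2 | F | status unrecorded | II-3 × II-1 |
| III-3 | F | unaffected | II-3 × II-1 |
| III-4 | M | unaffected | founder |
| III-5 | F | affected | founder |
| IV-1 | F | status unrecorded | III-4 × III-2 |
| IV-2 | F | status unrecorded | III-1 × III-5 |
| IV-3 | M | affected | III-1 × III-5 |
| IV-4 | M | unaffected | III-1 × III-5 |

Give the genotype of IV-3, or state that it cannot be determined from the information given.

IV-3's phenotype allows CC or Cc, and no parent or child forces a single allele at both positions; consistent genotype assignments exist with IV-3 as CC or Cc.

cannot be determined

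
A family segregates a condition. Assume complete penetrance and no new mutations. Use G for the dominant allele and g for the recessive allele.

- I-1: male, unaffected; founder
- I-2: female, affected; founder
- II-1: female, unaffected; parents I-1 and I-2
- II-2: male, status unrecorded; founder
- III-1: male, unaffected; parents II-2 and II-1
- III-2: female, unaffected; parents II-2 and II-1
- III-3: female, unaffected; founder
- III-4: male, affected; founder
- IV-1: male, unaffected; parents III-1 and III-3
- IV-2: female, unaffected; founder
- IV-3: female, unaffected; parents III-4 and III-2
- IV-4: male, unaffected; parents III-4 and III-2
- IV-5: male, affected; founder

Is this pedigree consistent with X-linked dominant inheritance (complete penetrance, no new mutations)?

Under X-linked dominant, IV-3 (unaffected, female) cannot arise from III-4 (affected) × III-2 (unaffected).

No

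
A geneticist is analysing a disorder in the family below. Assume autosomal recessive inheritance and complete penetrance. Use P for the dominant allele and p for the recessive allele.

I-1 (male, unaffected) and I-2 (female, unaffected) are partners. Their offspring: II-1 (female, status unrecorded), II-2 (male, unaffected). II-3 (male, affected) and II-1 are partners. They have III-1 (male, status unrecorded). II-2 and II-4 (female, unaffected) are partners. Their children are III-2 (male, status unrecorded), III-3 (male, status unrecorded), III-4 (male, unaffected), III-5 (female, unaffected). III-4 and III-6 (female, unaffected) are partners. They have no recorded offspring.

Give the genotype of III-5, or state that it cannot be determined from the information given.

cannot be determined

III-5's phenotype allows PP or Pp, and no parent or child forces a single allele at both positions; consistent genotype assignments exist with III-5 as PP or Pp.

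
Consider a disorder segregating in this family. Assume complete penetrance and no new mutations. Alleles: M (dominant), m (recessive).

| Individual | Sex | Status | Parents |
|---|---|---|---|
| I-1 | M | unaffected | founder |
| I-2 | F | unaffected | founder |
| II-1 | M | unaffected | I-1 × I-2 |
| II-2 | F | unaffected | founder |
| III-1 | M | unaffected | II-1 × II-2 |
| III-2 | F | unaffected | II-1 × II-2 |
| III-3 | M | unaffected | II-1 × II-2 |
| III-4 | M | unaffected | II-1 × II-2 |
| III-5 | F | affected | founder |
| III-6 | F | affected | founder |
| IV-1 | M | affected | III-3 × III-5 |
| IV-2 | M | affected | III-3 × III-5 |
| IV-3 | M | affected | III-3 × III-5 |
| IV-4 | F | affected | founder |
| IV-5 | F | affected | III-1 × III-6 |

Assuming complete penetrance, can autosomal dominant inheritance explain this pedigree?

A consistent assignment under autosomal dominant exists: I-1 mm, I-2 mm, II-1 mm, II-2 mm, III-1 mm, III-2 mm, III-3 mm, III-4 mm, III-5 MM, III-6 MM, IV-1 Mm, IV-2 Mm, IV-3 Mm, IV-4 MM, IV-5 Mm.
In this assignment every recorded phenotype matches its genotype and every non-founder's genotype is obtainable from its parents' genotypes, so the pedigree is consistent.

Yes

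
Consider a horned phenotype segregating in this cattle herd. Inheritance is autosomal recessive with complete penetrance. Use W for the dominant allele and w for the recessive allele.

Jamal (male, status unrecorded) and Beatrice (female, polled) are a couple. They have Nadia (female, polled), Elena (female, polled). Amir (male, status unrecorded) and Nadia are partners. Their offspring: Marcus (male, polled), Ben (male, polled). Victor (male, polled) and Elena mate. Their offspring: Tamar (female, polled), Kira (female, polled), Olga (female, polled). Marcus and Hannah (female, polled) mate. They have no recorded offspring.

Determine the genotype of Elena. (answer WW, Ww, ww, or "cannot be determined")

Elena's phenotype allows WW or Ww, and no parent or child forces a single allele at both positions; consistent genotype assignments exist with Elena as WW or Ww.

cannot be determined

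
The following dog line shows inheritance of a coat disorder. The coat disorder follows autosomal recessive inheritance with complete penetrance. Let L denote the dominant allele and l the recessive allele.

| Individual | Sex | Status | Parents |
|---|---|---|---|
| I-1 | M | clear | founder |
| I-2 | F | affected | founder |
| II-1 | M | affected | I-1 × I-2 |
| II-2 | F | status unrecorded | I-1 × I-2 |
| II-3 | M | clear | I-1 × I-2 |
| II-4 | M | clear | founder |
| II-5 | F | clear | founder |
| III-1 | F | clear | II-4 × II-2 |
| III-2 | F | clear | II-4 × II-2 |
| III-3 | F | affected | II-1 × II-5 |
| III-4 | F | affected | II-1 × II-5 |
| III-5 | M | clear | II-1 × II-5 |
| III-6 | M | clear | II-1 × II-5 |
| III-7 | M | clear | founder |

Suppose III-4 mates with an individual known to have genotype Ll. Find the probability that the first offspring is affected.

III-4 is affected, so III-4 is ll.
The cross gives 1/2 Ll : 1/2 ll, so P(offspring is affected) = 1/2.

1/2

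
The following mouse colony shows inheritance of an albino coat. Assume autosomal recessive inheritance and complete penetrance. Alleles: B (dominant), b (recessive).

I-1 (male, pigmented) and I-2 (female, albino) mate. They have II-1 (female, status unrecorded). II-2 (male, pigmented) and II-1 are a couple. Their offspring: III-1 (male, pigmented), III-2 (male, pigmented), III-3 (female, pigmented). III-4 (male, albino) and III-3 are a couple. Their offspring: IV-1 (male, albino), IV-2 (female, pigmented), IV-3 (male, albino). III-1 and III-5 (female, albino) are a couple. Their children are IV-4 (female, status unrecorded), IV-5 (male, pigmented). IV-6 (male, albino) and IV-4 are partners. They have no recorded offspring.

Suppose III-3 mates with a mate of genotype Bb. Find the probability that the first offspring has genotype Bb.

1/2

III-3 is pigmented so carries B and passed b to IV-1 (bb), so III-3 is Bb.
The cross gives 1/4 BB : 1/2 Bb : 1/4 bb, so P(offspring has genotype Bb) = 1/2.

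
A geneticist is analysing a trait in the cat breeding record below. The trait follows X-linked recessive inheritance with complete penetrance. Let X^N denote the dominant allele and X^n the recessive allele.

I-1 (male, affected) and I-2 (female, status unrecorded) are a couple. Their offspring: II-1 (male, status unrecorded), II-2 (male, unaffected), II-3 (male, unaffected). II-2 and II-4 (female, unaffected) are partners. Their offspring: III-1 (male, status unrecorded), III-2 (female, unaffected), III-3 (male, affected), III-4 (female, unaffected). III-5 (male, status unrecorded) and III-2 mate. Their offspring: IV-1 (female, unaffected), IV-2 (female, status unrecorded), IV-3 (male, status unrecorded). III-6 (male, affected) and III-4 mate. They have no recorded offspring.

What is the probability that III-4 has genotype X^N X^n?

II-2 is unaffected, so II-2 is X^N Y.
II-4 is unaffected so carries N and passed n to III-3 (X^n Y), so II-4 is X^N X^n.
Their cross gives offspring ratios 1/2 X^N X^N : 1/2 X^N X^n. Conditioning on III-4 being unaffected, P(X^N X^n) = 1/2 / 1 = 1/2.

1/2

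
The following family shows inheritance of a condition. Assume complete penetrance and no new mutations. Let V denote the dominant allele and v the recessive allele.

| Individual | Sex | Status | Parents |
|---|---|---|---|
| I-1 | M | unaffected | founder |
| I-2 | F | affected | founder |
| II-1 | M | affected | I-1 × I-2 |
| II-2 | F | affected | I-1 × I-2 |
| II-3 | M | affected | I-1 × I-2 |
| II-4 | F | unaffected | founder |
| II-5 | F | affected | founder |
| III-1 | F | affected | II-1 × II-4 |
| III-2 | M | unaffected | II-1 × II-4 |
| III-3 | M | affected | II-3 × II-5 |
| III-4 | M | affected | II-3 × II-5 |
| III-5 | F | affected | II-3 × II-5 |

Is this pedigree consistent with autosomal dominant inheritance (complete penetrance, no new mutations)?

Yes

A consistent assignment under autosomal dominant exists: I-1 vv, I-2 VV, II-1 Vv, II-2 Vv, II-3 Vv, II-4 vv, II-5 VV, III-1 Vv, III-2 vv, III-3 VV, III-4 VV, III-5 VV.
In this assignment every recorded phenotype matches its genotype and every non-founder's genotype is obtainable from its parents' genotypes, so the pedigree is consistent.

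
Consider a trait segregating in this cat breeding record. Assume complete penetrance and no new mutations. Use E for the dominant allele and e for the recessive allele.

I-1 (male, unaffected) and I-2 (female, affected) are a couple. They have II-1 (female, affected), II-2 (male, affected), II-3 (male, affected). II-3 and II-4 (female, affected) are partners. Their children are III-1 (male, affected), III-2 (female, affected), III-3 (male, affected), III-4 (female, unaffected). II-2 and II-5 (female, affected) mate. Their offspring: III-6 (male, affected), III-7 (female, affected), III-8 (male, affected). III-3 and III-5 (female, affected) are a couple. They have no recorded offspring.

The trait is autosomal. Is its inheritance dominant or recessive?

II-3 and II-4 are both affected yet have an unaffected child III-4. Under a recessive model two affected parents are homozygous and every child would be affected, so the trait cannot be recessive.

dominant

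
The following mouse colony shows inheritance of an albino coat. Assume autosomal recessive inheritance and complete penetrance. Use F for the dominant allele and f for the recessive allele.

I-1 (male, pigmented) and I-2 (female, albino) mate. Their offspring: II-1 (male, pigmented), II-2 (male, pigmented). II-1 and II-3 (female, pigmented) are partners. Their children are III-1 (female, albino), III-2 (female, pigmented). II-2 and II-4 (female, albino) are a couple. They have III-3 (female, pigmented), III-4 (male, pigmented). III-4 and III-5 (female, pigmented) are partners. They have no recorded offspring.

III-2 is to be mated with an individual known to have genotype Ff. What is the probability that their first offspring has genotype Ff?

II-1 is pigmented so carries F and received f from I-2 (ff), so II-1 is Ff.
II-3 is pigmented so carries F and passed f to III-1 (ff), so II-3 is Ff.
III-2 is a pigmented offspring of II-1 (Ff) × II-3 (Ff), whose cross gives 1/4 FF : 1/2 Ff : 1/4 ff; conditioning on being pigmented, III-2 is FF with probability 1/3, Ff with probability 2/3.
Summing over parental genotype combinations, P(offspring has genotype Ff) = 1/3·1/2 + 2/3·1/2 = 1/2.

1/2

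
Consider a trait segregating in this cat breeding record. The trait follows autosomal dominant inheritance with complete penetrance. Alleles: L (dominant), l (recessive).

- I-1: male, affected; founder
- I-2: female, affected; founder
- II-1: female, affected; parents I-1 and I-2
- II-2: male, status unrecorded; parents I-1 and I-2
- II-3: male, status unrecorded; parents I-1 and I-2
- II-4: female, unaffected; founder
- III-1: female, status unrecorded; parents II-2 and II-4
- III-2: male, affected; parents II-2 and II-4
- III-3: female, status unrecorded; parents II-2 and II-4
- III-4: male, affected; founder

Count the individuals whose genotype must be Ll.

Obligate heterozygotes: III-2 is affected so carries L and received l from II-4 (ll), so III-2 is Ll.
Every other individual is either homozygous by phenotype or has at least one consistent homozygous assignment, so the count is 1.

1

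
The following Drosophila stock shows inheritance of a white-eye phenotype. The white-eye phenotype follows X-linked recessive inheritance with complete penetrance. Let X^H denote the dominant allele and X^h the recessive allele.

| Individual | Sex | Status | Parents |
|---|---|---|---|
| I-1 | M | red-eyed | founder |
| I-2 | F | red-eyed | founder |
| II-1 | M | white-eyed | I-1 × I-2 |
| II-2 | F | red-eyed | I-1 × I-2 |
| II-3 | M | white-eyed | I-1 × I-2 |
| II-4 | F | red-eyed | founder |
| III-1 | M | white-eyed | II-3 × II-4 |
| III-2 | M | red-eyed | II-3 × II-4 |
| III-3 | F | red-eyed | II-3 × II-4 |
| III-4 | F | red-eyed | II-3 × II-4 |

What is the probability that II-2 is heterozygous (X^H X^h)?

I-1 is red-eyed, so I-1 is X^H Y.
I-2 is red-eyed so carries H and passed h to II-1 (X^h Y), so I-2 is X^H X^h.
Their cross gives offspring ratios 1/2 X^H X^H : 1/2 X^H X^h. Conditioning on II-2 being red-eyed, P(X^H X^h) = 1/2 / 1 = 1/2.

1/2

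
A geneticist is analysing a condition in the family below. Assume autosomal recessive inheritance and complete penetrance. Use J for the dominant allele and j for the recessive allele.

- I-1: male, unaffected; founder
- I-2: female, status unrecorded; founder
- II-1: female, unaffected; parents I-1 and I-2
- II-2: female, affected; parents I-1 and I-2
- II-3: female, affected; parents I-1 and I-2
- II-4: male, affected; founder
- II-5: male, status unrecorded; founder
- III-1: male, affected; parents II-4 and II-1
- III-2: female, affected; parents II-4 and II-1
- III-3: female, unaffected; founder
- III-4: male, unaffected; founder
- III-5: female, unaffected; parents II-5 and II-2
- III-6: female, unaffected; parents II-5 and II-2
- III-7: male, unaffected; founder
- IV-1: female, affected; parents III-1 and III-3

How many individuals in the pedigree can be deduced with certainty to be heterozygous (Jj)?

Obligate heterozygotes: I-1 is unaffected so carries J and passed j to II-2 (jj), so I-1 is Jj; II-1 is unaffected so carries J and passed j to III-1 (jj), so II-1 is Jj; III-3 is unaffected so carries J and passed j to IV-1 (jj), so III-3 is Jj; III-5 is unaffected so carries J and received j from II-2 (jj), so III-5 is Jj; III-6 is unaffected so carries J and received j from II-2 (jj), so III-6 is Jj.
Every other individual is either homozygous by phenotype or has at least one consistent homozygous assignment, so the count is 5.

5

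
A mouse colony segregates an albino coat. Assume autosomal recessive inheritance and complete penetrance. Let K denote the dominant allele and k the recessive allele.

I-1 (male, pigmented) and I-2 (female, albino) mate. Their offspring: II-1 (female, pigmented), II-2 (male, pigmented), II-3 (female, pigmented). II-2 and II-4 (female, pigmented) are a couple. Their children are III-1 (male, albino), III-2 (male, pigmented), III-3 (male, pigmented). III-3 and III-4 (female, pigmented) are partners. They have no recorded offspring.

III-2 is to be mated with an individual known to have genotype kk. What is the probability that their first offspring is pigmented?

II-2 is pigmented so carries K and received k from I-2 (kk), so II-2 is Kk.
II-4 is pigmented so carries K and passed k to III-1 (kk), so II-4 is Kk.
III-2 is a pigmented offspring of II-2 (Kk) × II-4 (Kk), whose cross gives 1/4 KK : 1/2 Kk : 1/4 kk; conditioning on being pigmented, III-2 is KK with probability 1/3, Kk with probability 2/3.
Summing over parental genotype combinations, P(offspring is pigmented) = 1/3·1 + 2/3·1/2 = 2/3.

2/3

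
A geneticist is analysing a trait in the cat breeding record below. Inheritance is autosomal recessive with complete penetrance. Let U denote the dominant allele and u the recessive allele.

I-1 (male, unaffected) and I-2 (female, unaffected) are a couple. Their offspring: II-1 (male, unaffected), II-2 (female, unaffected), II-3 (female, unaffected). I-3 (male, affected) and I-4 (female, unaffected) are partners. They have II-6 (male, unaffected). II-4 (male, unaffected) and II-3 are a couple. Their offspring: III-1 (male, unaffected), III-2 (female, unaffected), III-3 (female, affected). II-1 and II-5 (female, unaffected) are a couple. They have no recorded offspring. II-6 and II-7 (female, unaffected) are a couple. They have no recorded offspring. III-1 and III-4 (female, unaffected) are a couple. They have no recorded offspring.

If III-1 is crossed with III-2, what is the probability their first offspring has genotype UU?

II-4 is unaffected so carries U and passed u to III-3 (uu), so II-4 is Uu.
II-3 is unaffected so carries U and passed u to III-3 (uu), so II-3 is Uu.
III-1 is an unaffected offspring of II-4 (Uu) × II-3 (Uu), whose cross gives 1/4 UU : 1/2 Uu : 1/4 uu; conditioning on being unaffected, III-1 is UU with probability 1/3, Uu with probability 2/3.
III-2 is an unaffected offspring of II-4 (Uu) × II-3 (Uu), whose cross gives 1/4 UU : 1/2 Uu : 1/4 uu; conditioning on being unaffected, III-2 is UU with probability 1/3, Uu with probability 2/3.
Summing over parental genotype combinations, P(offspring has genotype UU) = 1/9·1 + 2/9·1/2 + 2/9·1/2 + 4/9·1/4 = 4/9.

4/9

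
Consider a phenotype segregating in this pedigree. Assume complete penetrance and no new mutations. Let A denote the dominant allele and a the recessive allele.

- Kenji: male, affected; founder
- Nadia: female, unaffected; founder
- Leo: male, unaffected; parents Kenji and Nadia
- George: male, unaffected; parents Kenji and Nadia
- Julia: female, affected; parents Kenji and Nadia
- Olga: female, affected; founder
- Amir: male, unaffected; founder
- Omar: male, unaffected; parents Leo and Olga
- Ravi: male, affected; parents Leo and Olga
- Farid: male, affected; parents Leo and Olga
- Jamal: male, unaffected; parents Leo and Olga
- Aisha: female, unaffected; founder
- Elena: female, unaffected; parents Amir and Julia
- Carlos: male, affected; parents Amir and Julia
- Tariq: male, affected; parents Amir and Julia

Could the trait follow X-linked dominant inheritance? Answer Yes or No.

Yes

A consistent assignment under X-linked dominant exists: Kenji X^A Y, Nadia X^a X^a, Leo X^a Y, George X^a Y, Julia X^A X^a, Olga X^A X^a, Amir X^a Y, Omar X^a Y, Ravi X^A Y, Farid X^A Y, Jamal X^a Y, Aisha X^a X^a, Elena X^a X^a, Carlos X^A Y, Tariq X^A Y.
In this assignment every recorded phenotype matches its genotype and every non-founder's genotype is obtainable from its parents' genotypes, so the pedigree is consistent.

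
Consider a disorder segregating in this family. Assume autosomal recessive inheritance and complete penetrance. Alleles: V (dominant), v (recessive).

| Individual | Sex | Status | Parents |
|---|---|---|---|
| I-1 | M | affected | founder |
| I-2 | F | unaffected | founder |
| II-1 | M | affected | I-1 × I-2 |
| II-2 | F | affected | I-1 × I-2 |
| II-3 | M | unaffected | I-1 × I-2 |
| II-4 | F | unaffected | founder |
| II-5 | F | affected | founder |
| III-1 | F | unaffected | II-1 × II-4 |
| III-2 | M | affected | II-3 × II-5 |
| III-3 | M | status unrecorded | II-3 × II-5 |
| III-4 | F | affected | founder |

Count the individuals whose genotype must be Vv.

Obligate heterozygotes: I-2 is unaffected so carries V and passed v to II-1 (vv), so I-2 is Vv; II-3 is unaffected so carries V and received v from I-1 (vv), so II-3 is Vv; III-1 is unaffected so carries V and received v from II-1 (vv), so III-1 is Vv.
Every other individual is either homozygous by phenotype or has at least one consistent homozygous assignment, so the count is 3.

3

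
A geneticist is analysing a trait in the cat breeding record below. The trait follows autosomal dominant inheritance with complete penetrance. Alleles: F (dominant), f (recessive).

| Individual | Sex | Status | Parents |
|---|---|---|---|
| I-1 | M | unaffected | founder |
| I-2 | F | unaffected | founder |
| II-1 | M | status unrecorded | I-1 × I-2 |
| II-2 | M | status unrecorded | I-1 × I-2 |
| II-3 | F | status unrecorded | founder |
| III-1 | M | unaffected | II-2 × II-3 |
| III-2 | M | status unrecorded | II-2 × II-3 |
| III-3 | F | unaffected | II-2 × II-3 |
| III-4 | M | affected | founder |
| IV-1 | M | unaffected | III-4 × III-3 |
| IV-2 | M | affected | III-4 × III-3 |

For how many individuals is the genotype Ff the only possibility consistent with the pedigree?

Obligate heterozygotes: III-4 is affected so carries F and passed f to IV-1 (ff), so III-4 is Ff; IV-2 is affected so carries F and received f from III-3 (ff), so IV-2 is Ff.
Every other individual is either homozygous by phenotype or has at least one consistent homozygous assignment, so the count is 2.

2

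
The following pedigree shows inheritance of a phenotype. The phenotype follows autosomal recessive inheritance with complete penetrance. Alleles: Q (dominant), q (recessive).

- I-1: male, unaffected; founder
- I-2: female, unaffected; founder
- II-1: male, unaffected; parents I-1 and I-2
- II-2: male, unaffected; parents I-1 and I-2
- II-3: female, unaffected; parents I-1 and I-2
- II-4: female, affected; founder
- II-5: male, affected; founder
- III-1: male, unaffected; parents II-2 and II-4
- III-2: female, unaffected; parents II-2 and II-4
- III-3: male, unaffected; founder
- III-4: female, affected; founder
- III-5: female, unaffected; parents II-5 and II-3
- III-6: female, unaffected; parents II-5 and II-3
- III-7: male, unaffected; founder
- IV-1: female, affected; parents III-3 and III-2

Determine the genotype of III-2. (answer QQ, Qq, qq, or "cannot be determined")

From phenotype alone, III-2 is QQ or Qq.
III-2 is unaffected so carries Q and received q from II-4 (qq), so III-2 is Qq.

Qq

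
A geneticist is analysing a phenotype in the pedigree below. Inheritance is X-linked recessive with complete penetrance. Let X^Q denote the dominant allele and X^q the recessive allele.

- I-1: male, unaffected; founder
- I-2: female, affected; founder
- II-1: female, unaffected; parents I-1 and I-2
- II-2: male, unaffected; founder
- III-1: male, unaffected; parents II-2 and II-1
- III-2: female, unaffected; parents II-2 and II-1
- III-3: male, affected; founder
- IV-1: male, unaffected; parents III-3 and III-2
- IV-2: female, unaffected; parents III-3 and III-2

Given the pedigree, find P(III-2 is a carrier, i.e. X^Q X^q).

1/5

II-2 is unaffected, so II-2 is X^Q Y.
II-1 is unaffected so carries Q and received q from I-2 (X^q X^q), so II-1 is X^Q X^q.
Their cross gives offspring ratios 1/2 X^Q X^Q : 1/2 X^Q X^q. Conditioning on III-2 being unaffected, P(X^Q X^q) = 1/2 / 1 = 1/2 before taking III-2's own offspring into account.
III-3 is affected, so III-3 is X^q Y.
Now use III-2's offspring. Probability of each recorded status — unaffected son IV-1: 1/2 if III-2 is X^Q X^q, 1 if X^Q X^Q; unaffected daughter IV-2: 1/2 if III-2 is X^Q X^q, 1 if X^Q X^Q.
Bayes: P(X^Q X^q) = 1/2·1/4 / (1/2·1/4 + 1/2·1) = 1/5.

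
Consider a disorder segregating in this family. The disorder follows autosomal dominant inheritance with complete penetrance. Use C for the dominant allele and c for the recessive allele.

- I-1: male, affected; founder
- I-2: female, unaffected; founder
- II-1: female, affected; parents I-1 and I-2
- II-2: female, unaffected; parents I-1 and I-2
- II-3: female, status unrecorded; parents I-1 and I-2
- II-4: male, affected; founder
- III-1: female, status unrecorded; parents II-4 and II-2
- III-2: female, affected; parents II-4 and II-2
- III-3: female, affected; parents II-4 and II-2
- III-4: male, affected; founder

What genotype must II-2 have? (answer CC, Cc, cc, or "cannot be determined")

II-2 is unaffected, so II-2 is cc.

cc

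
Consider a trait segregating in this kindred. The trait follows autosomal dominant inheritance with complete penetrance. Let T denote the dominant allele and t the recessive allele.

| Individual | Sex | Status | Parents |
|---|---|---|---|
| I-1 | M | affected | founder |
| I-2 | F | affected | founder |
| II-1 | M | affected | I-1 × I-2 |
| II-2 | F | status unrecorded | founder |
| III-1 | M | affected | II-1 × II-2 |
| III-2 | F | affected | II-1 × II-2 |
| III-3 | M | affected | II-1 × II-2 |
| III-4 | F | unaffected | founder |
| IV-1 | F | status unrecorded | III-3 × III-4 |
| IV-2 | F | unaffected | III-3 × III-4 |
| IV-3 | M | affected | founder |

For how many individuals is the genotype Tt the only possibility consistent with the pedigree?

1

Obligate heterozygotes: III-3 is affected so carries T and passed t to IV-2 (tt), so III-3 is Tt.
Every other individual is either homozygous by phenotype or has at least one consistent homozygous assignment, so the count is 1.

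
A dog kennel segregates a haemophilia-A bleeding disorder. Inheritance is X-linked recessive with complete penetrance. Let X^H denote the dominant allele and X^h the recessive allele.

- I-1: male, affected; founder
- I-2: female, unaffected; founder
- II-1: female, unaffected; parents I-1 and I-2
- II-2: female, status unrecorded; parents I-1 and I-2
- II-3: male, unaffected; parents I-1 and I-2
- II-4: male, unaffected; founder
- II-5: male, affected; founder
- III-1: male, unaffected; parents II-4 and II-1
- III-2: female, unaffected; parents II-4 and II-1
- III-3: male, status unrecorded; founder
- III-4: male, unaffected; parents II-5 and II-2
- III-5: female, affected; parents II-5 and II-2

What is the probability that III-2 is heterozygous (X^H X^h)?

1/2

II-4 is unaffected, so II-4 is X^H Y.
II-1 is unaffected so carries H and received h from I-1 (X^h Y), so II-1 is X^H X^h.
Their cross gives offspring ratios 1/2 X^H X^H : 1/2 X^H X^h. Conditioning on III-2 being unaffected, P(X^H X^h) = 1/2 / 1 = 1/2.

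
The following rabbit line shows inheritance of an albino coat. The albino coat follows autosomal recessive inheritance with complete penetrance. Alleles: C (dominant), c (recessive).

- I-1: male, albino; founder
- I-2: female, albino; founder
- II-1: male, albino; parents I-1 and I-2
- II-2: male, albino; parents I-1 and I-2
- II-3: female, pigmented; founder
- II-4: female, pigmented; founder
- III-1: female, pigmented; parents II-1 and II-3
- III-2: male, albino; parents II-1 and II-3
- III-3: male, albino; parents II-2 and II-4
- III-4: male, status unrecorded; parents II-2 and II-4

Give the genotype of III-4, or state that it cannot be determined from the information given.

cannot be determined

III-4's phenotype is unrecorded, and no parent or child forces a single allele at both positions; consistent genotype assignments exist with III-4 as Cc or cc.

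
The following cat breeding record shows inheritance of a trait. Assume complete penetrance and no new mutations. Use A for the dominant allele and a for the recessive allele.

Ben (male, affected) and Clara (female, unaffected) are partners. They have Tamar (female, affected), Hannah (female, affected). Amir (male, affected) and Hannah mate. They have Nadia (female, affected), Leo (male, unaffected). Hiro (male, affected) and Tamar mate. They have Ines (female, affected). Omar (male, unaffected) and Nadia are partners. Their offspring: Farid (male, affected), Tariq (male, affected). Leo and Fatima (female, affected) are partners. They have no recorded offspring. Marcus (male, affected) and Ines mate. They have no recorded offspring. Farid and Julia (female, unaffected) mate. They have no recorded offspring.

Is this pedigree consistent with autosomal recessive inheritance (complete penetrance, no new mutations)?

No

Under autosomal recessive, Leo (unaffected, male) cannot arise from Amir (affected) × Hannah (affected).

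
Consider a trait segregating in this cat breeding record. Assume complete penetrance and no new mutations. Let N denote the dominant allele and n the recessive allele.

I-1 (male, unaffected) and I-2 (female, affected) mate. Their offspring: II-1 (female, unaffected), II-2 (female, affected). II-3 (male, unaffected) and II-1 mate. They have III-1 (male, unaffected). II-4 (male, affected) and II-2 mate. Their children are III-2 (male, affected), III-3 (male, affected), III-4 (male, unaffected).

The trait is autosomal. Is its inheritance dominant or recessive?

II-4 and II-2 are both affected yet have an unaffected child III-4. Under a recessive model two affected parents are homozygous and every child would be affected, so the trait cannot be recessive.

dominant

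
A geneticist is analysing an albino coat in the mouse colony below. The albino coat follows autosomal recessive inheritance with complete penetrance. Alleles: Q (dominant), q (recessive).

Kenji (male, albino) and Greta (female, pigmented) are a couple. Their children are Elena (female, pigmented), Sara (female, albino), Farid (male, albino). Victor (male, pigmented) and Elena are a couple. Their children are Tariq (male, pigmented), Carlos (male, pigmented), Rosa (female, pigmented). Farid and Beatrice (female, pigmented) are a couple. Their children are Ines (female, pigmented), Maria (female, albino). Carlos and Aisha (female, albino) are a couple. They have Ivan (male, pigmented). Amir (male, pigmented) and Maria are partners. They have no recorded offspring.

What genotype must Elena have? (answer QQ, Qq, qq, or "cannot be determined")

Qq

From phenotype alone, Elena is QQ or Qq.
Elena is pigmented so carries Q and received q from Kenji (qq), so Elena is Qq.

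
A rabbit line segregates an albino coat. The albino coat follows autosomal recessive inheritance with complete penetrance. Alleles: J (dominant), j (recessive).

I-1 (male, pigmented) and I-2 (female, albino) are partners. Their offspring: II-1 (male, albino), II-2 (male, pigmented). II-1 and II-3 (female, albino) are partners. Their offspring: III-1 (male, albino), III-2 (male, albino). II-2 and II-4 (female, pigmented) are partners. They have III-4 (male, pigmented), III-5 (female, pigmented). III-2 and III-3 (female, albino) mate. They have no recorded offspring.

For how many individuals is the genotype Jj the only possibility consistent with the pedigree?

Obligate heterozygotes: I-1 is pigmented so carries J and passed j to II-1 (jj), so I-1 is Jj; II-2 is pigmented so carries J and received j from I-2 (jj), so II-2 is Jj.
Every other individual is either homozygous by phenotype or has at least one consistent homozygous assignment, so the count is 2.

2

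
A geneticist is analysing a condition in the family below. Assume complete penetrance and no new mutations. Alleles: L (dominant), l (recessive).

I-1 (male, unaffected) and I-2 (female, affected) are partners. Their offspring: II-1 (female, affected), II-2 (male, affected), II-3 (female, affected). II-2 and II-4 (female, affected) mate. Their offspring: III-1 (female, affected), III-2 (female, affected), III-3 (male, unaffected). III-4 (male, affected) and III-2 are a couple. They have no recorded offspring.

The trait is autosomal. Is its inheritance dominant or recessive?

dominant

II-2 and II-4 are both affected yet have an unaffected child III-3. Under a recessive model two affected parents are homozygous and every child would be affected, so the trait cannot be recessive.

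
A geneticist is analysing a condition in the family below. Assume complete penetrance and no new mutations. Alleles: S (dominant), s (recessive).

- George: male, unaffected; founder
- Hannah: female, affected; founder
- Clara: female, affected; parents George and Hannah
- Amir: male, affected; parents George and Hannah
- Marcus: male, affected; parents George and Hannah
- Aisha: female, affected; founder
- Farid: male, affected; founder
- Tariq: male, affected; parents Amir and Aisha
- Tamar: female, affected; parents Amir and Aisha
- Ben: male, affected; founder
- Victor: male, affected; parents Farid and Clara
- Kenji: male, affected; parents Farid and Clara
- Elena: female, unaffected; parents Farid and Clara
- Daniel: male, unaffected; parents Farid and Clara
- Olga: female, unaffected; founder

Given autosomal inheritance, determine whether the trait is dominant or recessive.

dominant

Farid and Clara are both affected yet have an unaffected child Elena. Under a recessive model two affected parents are homozygous and every child would be affected, so the trait cannot be recessive.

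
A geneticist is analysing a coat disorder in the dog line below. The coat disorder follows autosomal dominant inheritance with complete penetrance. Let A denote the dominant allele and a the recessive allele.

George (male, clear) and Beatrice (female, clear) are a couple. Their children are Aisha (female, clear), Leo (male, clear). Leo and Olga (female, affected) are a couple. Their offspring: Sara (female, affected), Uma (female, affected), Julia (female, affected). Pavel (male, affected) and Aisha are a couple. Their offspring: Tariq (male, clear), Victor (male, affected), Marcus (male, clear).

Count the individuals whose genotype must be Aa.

5

Obligate heterozygotes: Pavel is affected so carries A and passed a to Tariq (aa), so Pavel is Aa; Sara is affected so carries A and received a from Leo (aa), so Sara is Aa; Uma is affected so carries A and received a from Leo (aa), so Uma is Aa; Julia is affected so carries A and received a from Leo (aa), so Julia is Aa; Victor is affected so carries A and received a from Aisha (aa), so Victor is Aa.
Every other individual is either homozygous by phenotype or has at least one consistent homozygous assignment, so the count is 5.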